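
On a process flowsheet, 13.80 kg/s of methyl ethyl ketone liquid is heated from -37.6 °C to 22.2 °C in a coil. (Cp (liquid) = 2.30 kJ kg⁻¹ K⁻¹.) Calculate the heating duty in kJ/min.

Q = 114000 kJ/min

Q = ṁ·Cp·ΔT = 13.80 × 2.30 × (22.2 − -37.6) = 1898.1 kJ/s
Heating duty = 113880 kJ/min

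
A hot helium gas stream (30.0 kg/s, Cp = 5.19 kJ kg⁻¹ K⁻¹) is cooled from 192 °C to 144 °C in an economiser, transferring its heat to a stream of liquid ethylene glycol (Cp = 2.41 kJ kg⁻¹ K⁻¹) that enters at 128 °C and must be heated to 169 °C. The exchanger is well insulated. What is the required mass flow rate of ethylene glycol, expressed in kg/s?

Heat released by hot stream: Q = 30.0 × 5.19 × (192 − 144) = 7473.6 kJ/s
Energy balance on cold side (adiabatic exchanger): Q = ṁ_c·Cp_c·(T_c,out − T_c,in)
ṁ_c = 7473.6 / [2.41 × (169 − 128)] = 75.636 kg/s

ṁ_c = 75.6 kg/s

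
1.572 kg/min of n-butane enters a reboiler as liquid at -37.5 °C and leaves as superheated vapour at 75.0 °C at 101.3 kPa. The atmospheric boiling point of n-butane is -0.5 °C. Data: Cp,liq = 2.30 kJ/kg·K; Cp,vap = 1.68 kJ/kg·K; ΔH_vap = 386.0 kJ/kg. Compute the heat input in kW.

liquid -37.5→-0.5 °C: 85.1 kJ/kg
vaporisation at -0.5 °C: 386 kJ/kg
vapour -0.5→75.0 °C: 126.84 kJ/kg
Δh = 85.1 + 386 + 126.84 = 597.94 kJ/kg
Q = ṁ·Δh = 1.572 kg/min × 597.94 kJ/kg = 939.96 kJ/min
|Q| = 15.666 kW

Q = 15.7 kW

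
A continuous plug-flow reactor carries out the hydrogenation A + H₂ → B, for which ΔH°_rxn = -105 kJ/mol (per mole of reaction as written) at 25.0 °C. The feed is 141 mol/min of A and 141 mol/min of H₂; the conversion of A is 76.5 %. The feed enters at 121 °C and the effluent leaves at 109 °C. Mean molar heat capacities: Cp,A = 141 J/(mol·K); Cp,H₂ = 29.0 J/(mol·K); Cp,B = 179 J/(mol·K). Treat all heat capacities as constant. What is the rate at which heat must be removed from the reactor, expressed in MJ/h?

Extent of reaction ξ = 0.765 × 141 = 107.86 mol/min
Reaction term: ξ·ΔH°_rxn = 107.86 × -105 = -11326 kJ/min
Sensible, feed 121→25 °C: -2301.1 kJ/min
Outlet flows (mol/min): A 33.135, H₂ 33.135, B 107.86
Sensible, products 25→109 °C: 2095 kJ/min
Q = ΔH = -11532 kJ/min = -192.2 kW
Heat removed = 691.92 MJ/h

Q_out = 692 MJ/h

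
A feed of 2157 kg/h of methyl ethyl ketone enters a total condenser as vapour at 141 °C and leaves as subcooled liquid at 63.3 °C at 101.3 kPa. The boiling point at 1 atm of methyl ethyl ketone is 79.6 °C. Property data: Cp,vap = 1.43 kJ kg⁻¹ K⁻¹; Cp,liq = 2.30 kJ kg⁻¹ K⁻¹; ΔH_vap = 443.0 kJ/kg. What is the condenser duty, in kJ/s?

Q_c = 341 kJ/s

vapour 141→79.6 °C: -87.802 kJ/kg
condensation at 79.6 °C: -443 kJ/kg
liquid 79.6→63.3 °C: -37.49 kJ/kg
Δh = -87.802 + -443 + -37.49 = -568.29 kJ/kg
Q = ṁ·Δh = 2157 kg/h × -568.29 kJ/kg = -1.2258e+06 kJ/h
|Q| = 340.5 kW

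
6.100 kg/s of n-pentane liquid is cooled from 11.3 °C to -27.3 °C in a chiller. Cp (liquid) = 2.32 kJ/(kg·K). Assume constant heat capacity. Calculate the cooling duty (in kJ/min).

Q_c = 32800 kJ/min

Q = ṁ·Cp·ΔT = 6.100 × 2.32 × (-27.3 − 11.3) = -546.27 kJ/s
Cooling duty = 32776 kJ/min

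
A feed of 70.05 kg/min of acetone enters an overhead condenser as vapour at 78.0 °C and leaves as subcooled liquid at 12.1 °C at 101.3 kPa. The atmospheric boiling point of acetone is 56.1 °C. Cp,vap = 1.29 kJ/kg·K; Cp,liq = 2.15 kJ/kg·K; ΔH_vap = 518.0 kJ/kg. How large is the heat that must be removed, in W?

vapour 78.0→56.1 °C: -28.251 kJ/kg
condensation at 56.1 °C: -518 kJ/kg
liquid 56.1→12.1 °C: -94.6 kJ/kg
Δh = -28.251 + -518 + -94.6 = -640.85 kJ/kg
Q = ṁ·Δh = 70.05 kg/min × -640.85 kJ/kg = -44892 kJ/min
|Q| = 748.19 kW = 748190 W

Q_c = 748000 W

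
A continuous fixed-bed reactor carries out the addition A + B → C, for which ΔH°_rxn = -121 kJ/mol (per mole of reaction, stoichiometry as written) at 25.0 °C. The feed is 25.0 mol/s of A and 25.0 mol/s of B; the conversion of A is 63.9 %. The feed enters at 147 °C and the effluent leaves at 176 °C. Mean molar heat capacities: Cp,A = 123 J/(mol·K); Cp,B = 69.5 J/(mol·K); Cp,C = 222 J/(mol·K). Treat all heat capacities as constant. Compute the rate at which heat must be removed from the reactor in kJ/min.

Q_out = 103000 kJ/min

Extent of reaction ξ = 0.639 × 25.0 = 15.975 mol/s
Reaction term: ξ·ΔH°_rxn = 15.975 × -121 = -1933 kJ/s
Sensible, feed 147→25 °C: -587.12 kJ/s
Outlet flows (mol/s): A 9.025, B 9.025, C 15.975
Sensible, products 25→176 °C: 797.85 kJ/s
Q = ΔH = -1722.3 kJ/s = -1722.3 kW
Heat removed = 103340 kJ/min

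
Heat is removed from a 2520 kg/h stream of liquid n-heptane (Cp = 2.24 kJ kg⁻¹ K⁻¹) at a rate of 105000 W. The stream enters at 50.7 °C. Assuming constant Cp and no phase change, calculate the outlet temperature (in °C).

T_out = -16.3 °C

Q = 105000 W = 378000 kJ/h
ΔT = Q/(ṁ·Cp) = 378000/(2520×2.24) = 66.964 K
T_out = 50.7 − 66.964 = -16.264 °C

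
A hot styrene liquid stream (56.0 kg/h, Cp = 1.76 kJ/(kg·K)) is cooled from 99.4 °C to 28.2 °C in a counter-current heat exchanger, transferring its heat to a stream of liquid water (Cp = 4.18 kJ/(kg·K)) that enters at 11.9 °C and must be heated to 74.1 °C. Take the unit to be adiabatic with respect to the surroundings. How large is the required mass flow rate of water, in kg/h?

ṁ_c = 27.0 kg/h

Heat released by hot stream: Q = 56.0 × 1.76 × (99.4 − 28.2) = 7017.5 kJ/h
Energy balance on cold side (adiabatic exchanger): Q = ṁ_c·Cp_c·(T_c,out − T_c,in)
ṁ_c = 7017.5 / [4.18 × (74.1 − 11.9)] = 26.991 kg/h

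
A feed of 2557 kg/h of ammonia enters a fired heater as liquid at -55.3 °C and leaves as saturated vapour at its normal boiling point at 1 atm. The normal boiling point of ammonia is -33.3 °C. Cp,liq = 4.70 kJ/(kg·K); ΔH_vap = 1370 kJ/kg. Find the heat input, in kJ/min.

Q = 62800 kJ/min

liquid -55.3→-33.3 °C: 103.4 kJ/kg
vaporisation at -33.3 °C: 1370 kJ/kg
Δh = 103.4 + 1370 = 1473.4 kJ/kg
Q = ṁ·Δh = 2557 kg/h × 1473.4 kJ/kg = 3.7675e+06 kJ/h
|Q| = 1046.5 kW = 62791 kJ/min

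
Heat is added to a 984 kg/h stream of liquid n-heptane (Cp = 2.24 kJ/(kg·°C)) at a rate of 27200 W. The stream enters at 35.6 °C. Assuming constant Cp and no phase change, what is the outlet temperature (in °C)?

T_out = 80.0 °C

Q = 27200 W = 97920 kJ/h
ΔT = Q/(ṁ·Cp) = 97920/(984×2.24) = 44.425 K
T_out = 35.6 + 44.425 = 80.025 °C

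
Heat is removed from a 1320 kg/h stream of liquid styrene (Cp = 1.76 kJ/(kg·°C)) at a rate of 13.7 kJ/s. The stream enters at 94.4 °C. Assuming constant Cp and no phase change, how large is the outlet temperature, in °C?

T_out = 73.2 °C

Q = 13.7 kJ/s = 49320 kJ/h
ΔT = Q/(ṁ·Cp) = 49320/(1320×1.76) = 21.229 K
T_out = 94.4 − 21.229 = 73.171 °C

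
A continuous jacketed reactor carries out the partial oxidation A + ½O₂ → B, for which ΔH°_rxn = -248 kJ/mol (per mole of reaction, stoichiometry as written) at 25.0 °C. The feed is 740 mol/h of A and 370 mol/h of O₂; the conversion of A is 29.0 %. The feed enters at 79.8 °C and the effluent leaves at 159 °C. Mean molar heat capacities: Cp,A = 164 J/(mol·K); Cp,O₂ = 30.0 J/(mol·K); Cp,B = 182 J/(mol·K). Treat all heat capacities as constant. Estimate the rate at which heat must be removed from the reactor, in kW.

Q_out = 11.8 kW

Extent of reaction ξ = 0.290 × 740 = 214.6 mol/h
Reaction term: ξ·ΔH°_rxn = 214.6 × -248 = -53221 kJ/h
Sensible, feed 79.8→25 °C: -7258.8 kJ/h
Outlet flows (mol/h): A 525.4, O₂ 262.7, B 214.6
Sensible, products 25→159 °C: 17836 kJ/h
Q = ΔH = -42644 kJ/h = -11.845 kW
Heat removed = 11.845 kW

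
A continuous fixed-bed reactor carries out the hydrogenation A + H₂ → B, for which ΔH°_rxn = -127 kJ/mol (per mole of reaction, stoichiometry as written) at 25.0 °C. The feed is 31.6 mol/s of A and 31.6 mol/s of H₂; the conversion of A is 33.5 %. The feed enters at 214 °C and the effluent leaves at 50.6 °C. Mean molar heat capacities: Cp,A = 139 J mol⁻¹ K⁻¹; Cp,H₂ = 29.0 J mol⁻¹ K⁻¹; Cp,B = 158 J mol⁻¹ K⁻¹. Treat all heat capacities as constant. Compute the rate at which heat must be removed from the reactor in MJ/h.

Extent of reaction ξ = 0.335 × 31.6 = 10.586 mol/s
Reaction term: ξ·ΔH°_rxn = 10.586 × -127 = -1344.4 kJ/s
Sensible, feed 214→25 °C: -1003.4 kJ/s
Outlet flows (mol/s): A 21.014, H₂ 21.014, B 10.586
Sensible, products 25→50.6 °C: 133.2 kJ/s
Q = ΔH = -2214.6 kJ/s = -2214.6 kW
Heat removed = 7972.5 MJ/h

Q_out = 7970 MJ/h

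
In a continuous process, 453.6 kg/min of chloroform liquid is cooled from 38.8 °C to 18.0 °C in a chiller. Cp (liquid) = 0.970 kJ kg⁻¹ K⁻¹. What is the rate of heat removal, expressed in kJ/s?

Q_c = 153 kJ/s

Q = ṁ·Cp·ΔT = 453.6 × 0.970 × (18.0 − 38.8) = -9151.8 kJ/min
Converting: 9151.8 / 60 s = 152.53 kW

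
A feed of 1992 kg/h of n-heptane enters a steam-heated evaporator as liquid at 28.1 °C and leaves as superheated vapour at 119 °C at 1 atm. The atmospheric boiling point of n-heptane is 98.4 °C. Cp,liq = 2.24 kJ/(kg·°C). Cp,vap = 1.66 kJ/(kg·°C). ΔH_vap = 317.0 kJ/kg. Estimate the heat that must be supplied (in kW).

liquid 28.1→98.4 °C: 157.47 kJ/kg
vaporisation at 98.4 °C: 317 kJ/kg
vapour 98.4→119 °C: 34.196 kJ/kg
Δh = 157.47 + 317 + 34.196 = 508.67 kJ/kg
Q = ṁ·Δh = 1992 kg/h × 508.67 kJ/kg = 1.0133e+06 kJ/h
|Q| = 281.46 kW

Q = 281 kW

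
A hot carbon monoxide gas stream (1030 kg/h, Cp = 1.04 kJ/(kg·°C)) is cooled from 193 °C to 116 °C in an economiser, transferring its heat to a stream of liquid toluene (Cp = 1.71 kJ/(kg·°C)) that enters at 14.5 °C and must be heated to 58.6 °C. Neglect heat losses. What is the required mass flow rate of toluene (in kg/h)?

Heat released by hot stream: Q = 1030 × 1.04 × (193 − 116) = 82482 kJ/h
Energy balance on cold side (adiabatic exchanger): Q = ṁ_c·Cp_c·(T_c,out − T_c,in)
ṁ_c = 82482 / [1.71 × (58.6 − 14.5)] = 1093.8 kg/h

ṁ_c = 1090 kg/h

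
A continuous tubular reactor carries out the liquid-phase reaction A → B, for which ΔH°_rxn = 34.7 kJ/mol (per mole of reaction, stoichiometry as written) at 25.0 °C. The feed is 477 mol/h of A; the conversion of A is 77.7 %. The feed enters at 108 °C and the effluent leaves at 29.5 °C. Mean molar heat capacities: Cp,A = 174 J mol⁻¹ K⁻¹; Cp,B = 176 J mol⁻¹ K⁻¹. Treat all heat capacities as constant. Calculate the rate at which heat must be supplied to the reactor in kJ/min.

Q_in = 106 kJ/min

Extent of reaction ξ = 0.777 × 477 = 370.63 mol/h
Reaction term: ξ·ΔH°_rxn = 370.63 × 34.7 = 12861 kJ/h
Sensible, feed 108→25 °C: -6888.8 kJ/h
Outlet flows (mol/h): A 106.37, B 370.63
Sensible, products 25→29.5 °C: 376.83 kJ/h
Q = ΔH = 6348.8 kJ/h = 1.7636 kW
Heat supplied = 105.81 kJ/min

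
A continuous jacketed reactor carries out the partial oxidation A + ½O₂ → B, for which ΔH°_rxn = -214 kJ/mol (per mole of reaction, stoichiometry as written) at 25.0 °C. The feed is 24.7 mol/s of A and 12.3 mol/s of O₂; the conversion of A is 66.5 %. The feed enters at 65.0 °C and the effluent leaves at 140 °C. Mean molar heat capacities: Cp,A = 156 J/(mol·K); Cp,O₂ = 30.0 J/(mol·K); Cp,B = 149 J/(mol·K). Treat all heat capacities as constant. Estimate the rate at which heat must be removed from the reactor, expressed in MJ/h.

Extent of reaction ξ = 0.665 × 24.7 = 16.425 mol/s
Reaction term: ξ·ΔH°_rxn = 16.425 × -214 = -3515.1 kJ/s
Sensible, feed 65.0→25 °C: -168.89 kJ/s
Outlet flows (mol/s): A 8.2745, O₂ 4.0873, B 16.425
Sensible, products 25→140 °C: 444 kJ/s
Q = ΔH = -3239.9 kJ/s = -3239.9 kW
Heat removed = 11664 MJ/h

Q_out = 11700 MJ/h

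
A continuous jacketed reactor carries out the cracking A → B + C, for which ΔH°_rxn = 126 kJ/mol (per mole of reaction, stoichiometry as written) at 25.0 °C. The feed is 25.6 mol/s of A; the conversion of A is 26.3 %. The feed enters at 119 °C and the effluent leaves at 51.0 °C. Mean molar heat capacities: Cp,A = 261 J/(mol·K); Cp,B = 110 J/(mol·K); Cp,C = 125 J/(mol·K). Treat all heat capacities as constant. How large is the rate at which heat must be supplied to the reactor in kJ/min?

Extent of reaction ξ = 0.263 × 25.6 = 6.7328 mol/s
Reaction term: ξ·ΔH°_rxn = 6.7328 × 126 = 848.33 kJ/s
Sensible, feed 119→25 °C: -628.07 kJ/s
Outlet flows (mol/s): A 18.867, B 6.7328, C 6.7328
Sensible, products 25→51.0 °C: 169.17 kJ/s
Q = ΔH = 389.43 kJ/s = 389.43 kW
Heat supplied = 23366 kJ/min

Q_in = 23400 kJ/min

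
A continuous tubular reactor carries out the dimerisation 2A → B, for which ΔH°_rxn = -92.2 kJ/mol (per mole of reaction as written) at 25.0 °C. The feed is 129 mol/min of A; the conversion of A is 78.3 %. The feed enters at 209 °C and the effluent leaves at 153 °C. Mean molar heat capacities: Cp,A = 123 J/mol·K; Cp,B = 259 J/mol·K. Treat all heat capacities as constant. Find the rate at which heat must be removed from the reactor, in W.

Extent of reaction ξ = 0.783 × 129 / 2 = 50.504 mol/min
Reaction term: ξ·ΔH°_rxn = 50.504 × -92.2 = -4656.4 kJ/min
Sensible, feed 209→25 °C: -2919.5 kJ/min
Outlet flows (mol/min): A 27.993, B 50.504
Sensible, products 25→153 °C: 2115 kJ/min
Q = ΔH = -5460.9 kJ/min = -91.016 kW
Heat removed = 91016 W

Q_out = 91000 W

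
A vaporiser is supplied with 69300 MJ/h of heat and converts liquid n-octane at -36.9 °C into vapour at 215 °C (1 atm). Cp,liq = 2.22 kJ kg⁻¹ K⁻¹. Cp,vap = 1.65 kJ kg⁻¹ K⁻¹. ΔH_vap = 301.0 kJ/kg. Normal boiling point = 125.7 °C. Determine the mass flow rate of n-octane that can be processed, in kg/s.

Δh = 2.22×(125.7−-36.9) + 301.0 + 1.65×(215−125.7) = 809.32 kJ/kg
Q = 69300 MJ/h = 19250 kJ/s = 19250 kJ/s
ṁ = Q/Δh = 19250 / 809.32 = 23.785 kg/s

ṁ = 23.8 kg/s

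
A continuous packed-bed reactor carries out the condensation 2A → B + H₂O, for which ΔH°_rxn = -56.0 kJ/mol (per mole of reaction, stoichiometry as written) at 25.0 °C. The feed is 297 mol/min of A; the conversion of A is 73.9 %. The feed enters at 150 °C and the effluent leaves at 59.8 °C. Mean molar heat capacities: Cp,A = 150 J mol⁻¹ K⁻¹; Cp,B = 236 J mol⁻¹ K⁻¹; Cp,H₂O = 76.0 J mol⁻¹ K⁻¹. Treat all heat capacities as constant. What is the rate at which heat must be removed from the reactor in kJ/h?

Extent of reaction ξ = 0.739 × 297 / 2 = 109.74 mol/min
Reaction term: ξ·ΔH°_rxn = 109.74 × -56.0 = -6145.5 kJ/min
Sensible, feed 150→25 °C: -5568.8 kJ/min
Outlet flows (mol/min): A 77.517, B 109.74, H₂O 109.74
Sensible, products 25→59.8 °C: 1596.2 kJ/min
Q = ΔH = -10118 kJ/min = -168.64 kW
Heat removed = 607090 kJ/h

Q_out = 607000 kJ/h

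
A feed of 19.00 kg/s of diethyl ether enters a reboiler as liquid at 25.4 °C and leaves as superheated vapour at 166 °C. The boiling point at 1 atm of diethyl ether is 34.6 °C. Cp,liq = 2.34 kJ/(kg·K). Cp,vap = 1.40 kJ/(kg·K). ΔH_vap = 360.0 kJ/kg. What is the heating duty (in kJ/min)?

Q = 645000 kJ/min

liquid 25.4→34.6 °C: 21.528 kJ/kg
vaporisation at 34.6 °C: 360 kJ/kg
vapour 34.6→166 °C: 183.96 kJ/kg
Δh = 21.528 + 360 + 183.96 = 565.49 kJ/kg
Q = ṁ·Δh = 19.00 kg/s × 565.49 kJ/kg = 10744 kJ/s
|Q| = 10744 kW = 644660 kJ/min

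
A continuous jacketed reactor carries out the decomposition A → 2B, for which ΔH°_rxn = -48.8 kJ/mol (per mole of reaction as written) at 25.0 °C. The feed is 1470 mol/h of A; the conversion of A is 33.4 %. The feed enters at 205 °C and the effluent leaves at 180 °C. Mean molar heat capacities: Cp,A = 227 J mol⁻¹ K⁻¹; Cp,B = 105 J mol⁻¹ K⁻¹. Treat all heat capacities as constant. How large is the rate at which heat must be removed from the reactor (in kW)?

Q_out = 9.33 kW

Extent of reaction ξ = 0.334 × 1470 = 490.98 mol/h
Reaction term: ξ·ΔH°_rxn = 490.98 × -48.8 = -23960 kJ/h
Sensible, feed 205→25 °C: -60064 kJ/h
Outlet flows (mol/h): A 979.02, B 981.96
Sensible, products 25→180 °C: 50428 kJ/h
Q = ΔH = -33596 kJ/h = -9.3322 kW
Heat removed = 9.3322 kW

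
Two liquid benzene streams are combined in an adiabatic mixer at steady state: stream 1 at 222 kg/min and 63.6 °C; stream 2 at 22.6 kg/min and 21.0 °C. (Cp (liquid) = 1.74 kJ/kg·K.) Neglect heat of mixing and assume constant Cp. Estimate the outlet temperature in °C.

Energy balance with Q = 0: Σ ṁᵢCp,ᵢ(T_out − Tᵢ) = 0
Σ ṁᵢCp,ᵢTᵢ = 222×1.74×63.6 + 22.6×1.74×21.0 = 25393
Σ ṁᵢCp,ᵢ = 222×1.74 + 22.6×1.74 = 425.6
T_out = 25393 / 425.6 = 59.664 °C

T_out = 59.7 °C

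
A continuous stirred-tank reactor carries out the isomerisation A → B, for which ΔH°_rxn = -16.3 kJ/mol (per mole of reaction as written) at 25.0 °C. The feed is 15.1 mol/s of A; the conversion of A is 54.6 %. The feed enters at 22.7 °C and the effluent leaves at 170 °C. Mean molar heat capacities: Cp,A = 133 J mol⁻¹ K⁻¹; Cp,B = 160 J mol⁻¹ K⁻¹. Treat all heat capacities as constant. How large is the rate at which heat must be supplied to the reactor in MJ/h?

Extent of reaction ξ = 0.546 × 15.1 = 8.2446 mol/s
Reaction term: ξ·ΔH°_rxn = 8.2446 × -16.3 = -134.39 kJ/s
Sensible, feed 22.7→25 °C: 4.6191 kJ/s
Outlet flows (mol/s): A 6.8554, B 8.2446
Sensible, products 25→170 °C: 323.48 kJ/s
Q = ΔH = 193.71 kJ/s = 193.71 kW
Heat supplied = 697.37 MJ/h

Q_in = 697 MJ/h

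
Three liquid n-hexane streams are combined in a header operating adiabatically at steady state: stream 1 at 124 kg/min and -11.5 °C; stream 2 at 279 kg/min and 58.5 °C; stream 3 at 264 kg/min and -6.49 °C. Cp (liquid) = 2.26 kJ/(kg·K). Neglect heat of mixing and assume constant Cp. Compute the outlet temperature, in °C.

T_out = 19.8 °C

Energy balance with Q = 0: Σ ṁᵢCp,ᵢ(T_out − Tᵢ) = 0
Σ ṁᵢCp,ᵢTᵢ = 124×2.26×-11.5 + 279×2.26×58.5 + 264×2.26×-6.49 = 29792
Σ ṁᵢCp,ᵢ = 124×2.26 + 279×2.26 + 264×2.26 = 1507.4
T_out = 29792 / 1507.4 = 19.763 °C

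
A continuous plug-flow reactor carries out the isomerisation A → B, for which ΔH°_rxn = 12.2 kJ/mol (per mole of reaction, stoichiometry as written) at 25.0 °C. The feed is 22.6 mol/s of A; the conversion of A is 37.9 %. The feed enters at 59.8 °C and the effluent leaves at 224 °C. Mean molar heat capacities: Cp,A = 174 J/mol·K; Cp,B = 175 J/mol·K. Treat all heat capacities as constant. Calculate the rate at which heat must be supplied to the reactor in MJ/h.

Q_in = 2710 MJ/h

Extent of reaction ξ = 0.379 × 22.6 = 8.5654 mol/s
Reaction term: ξ·ΔH°_rxn = 8.5654 × 12.2 = 104.5 kJ/s
Sensible, feed 59.8→25 °C: -136.85 kJ/s
Outlet flows (mol/s): A 14.035, B 8.5654
Sensible, products 25→224 °C: 784.25 kJ/s
Q = ΔH = 751.9 kJ/s = 751.9 kW
Heat supplied = 2706.8 MJ/h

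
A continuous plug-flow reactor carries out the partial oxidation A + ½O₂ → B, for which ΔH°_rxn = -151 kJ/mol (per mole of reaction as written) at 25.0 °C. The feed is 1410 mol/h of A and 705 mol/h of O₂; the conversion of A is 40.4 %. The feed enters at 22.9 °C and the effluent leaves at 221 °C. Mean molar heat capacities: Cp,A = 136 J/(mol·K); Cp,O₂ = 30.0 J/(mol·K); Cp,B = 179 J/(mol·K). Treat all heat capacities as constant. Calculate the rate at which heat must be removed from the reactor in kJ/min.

Q_out = 679 kJ/min

Extent of reaction ξ = 0.404 × 1410 = 569.64 mol/h
Reaction term: ξ·ΔH°_rxn = 569.64 × -151 = -86016 kJ/h
Sensible, feed 22.9→25 °C: 447.11 kJ/h
Outlet flows (mol/h): A 840.36, O₂ 420.18, B 569.64
Sensible, products 25→221 °C: 44857 kJ/h
Q = ΔH = -40712 kJ/h = -11.309 kW
Heat removed = 678.53 kJ/min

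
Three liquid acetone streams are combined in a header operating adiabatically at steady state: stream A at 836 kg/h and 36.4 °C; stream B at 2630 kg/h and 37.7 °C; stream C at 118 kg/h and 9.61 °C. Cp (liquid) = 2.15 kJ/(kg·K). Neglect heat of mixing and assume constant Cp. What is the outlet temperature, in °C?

Energy balance with Q = 0: Σ ṁᵢCp,ᵢ(T_out − Tᵢ) = 0
T_out = Σ ṁᵢCp,ᵢTᵢ / Σ ṁᵢCp,ᵢ
      = 281040 / 7705.6 = 36.472 °C

T_out = 36.5 °C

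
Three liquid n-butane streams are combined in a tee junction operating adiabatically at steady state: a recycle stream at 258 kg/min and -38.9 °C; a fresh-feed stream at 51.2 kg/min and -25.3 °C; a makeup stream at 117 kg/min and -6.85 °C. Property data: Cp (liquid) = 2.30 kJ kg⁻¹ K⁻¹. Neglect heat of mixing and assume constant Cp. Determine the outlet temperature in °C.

T_out = -28.5 °C

No heat crosses the boundary, so H_out = H_in.
Σ ṁᵢCp,ᵢTᵢ = 258×2.30×-38.9 + 51.2×2.30×-25.3 + 117×2.30×-6.85 = -27906
Σ ṁᵢCp,ᵢ = 258×2.30 + 51.2×2.30 + 117×2.30 = 980.26
T_out = -27906 / 980.26 = -28.468 °C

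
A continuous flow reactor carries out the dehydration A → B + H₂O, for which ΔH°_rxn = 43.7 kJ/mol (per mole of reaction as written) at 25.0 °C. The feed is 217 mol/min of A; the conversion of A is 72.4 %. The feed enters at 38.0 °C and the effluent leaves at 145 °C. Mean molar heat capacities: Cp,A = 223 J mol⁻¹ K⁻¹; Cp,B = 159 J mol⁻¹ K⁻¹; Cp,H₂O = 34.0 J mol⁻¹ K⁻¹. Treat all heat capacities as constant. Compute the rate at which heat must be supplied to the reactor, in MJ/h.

Extent of reaction ξ = 0.724 × 217 = 157.11 mol/min
Reaction term: ξ·ΔH°_rxn = 157.11 × 43.7 = 6865.6 kJ/min
Sensible, feed 38.0→25 °C: -629.08 kJ/min
Outlet flows (mol/min): A 59.892, B 157.11, H₂O 157.11
Sensible, products 25→145 °C: 5241.3 kJ/min
Q = ΔH = 11478 kJ/min = 191.3 kW
Heat supplied = 688.67 MJ/h

Q_in = 689 MJ/h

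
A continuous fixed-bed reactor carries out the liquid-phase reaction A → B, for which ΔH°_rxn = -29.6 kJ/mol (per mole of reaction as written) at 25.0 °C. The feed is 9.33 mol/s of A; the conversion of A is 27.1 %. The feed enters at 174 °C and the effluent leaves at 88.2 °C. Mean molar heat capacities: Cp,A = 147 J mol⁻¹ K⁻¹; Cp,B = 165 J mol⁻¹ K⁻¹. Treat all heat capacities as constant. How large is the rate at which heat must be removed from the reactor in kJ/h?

Extent of reaction ξ = 0.271 × 9.33 = 2.5284 mol/s
Reaction term: ξ·ΔH°_rxn = 2.5284 × -29.6 = -74.842 kJ/s
Sensible, feed 174→25 °C: -204.35 kJ/s
Outlet flows (mol/s): A 6.8016, B 2.5284
Sensible, products 25→88.2 °C: 89.556 kJ/s
Q = ΔH = -189.64 kJ/s = -189.64 kW
Heat removed = 682710 kJ/h

Q_out = 683000 kJ/h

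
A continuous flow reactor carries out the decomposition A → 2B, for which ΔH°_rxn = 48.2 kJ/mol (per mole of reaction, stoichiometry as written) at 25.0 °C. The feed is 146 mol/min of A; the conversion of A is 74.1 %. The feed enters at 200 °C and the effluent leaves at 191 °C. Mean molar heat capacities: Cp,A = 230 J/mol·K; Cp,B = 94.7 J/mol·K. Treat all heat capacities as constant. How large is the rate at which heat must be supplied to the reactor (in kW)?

Q_in = 69.7 kW

Extent of reaction ξ = 0.741 × 146 = 108.19 mol/min
Reaction term: ξ·ΔH°_rxn = 108.19 × 48.2 = 5214.6 kJ/min
Sensible, feed 200→25 °C: -5876.5 kJ/min
Outlet flows (mol/min): A 37.814, B 216.37
Sensible, products 25→191 °C: 4845.1 kJ/min
Q = ΔH = 4183.2 kJ/min = 69.72 kW
Heat supplied = 69.72 kW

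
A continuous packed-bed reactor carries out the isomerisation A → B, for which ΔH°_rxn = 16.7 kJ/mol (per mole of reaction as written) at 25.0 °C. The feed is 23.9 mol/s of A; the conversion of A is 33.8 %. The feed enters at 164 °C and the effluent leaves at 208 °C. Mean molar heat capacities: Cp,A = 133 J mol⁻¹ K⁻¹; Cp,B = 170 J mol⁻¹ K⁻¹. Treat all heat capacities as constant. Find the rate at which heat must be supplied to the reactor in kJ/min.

Extent of reaction ξ = 0.338 × 23.9 = 8.0782 mol/s
Reaction term: ξ·ΔH°_rxn = 8.0782 × 16.7 = 134.91 kJ/s
Sensible, feed 164→25 °C: -441.84 kJ/s
Outlet flows (mol/s): A 15.822, B 8.0782
Sensible, products 25→208 °C: 636.4 kJ/s
Q = ΔH = 329.47 kJ/s = 329.47 kW
Heat supplied = 19768 kJ/min

Q_in = 19800 kJ/min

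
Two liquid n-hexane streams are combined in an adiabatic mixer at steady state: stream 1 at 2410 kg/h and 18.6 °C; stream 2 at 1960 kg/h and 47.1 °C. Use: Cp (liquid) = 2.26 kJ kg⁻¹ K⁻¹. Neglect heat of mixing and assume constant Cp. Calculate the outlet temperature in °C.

T_out = 31.4 °C

No heat crosses the boundary, so H_out = H_in.
T_out = Σ ṁᵢCp,ᵢTᵢ / Σ ṁᵢCp,ᵢ
      = 309940 / 9876.2 = 31.383 °C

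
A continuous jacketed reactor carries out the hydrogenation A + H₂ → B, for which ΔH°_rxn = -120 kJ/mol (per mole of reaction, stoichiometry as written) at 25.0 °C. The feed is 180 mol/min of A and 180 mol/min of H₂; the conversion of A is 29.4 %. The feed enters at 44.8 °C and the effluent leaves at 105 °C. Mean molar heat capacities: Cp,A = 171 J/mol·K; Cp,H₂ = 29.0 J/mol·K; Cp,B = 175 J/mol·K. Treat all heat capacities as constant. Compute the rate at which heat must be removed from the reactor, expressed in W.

Extent of reaction ξ = 0.294 × 180 = 52.92 mol/min
Reaction term: ξ·ΔH°_rxn = 52.92 × -120 = -6350.4 kJ/min
Sensible, feed 44.8→25 °C: -712.8 kJ/min
Outlet flows (mol/min): A 127.08, H₂ 127.08, B 52.92
Sensible, products 25→105 °C: 2774.2 kJ/min
Q = ΔH = -4289 kJ/min = -71.484 kW
Heat removed = 71484 W

Q_out = 71500 W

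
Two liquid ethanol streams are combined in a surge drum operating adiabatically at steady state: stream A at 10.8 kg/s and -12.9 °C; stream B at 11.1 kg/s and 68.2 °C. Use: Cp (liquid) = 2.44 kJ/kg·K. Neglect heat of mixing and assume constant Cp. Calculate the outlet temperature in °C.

Adiabatic, steady state ⇒ Σ ṁᵢCp,ᵢ(T_out − Tᵢ) = 0
Σ ṁᵢCp,ᵢTᵢ = 10.8×2.44×-12.9 + 11.1×2.44×68.2 = 1507.2
Σ ṁᵢCp,ᵢ = 10.8×2.44 + 11.1×2.44 = 53.436
T_out = 1507.2 / 53.436 = 28.205 °C

T_out = 28.2 °C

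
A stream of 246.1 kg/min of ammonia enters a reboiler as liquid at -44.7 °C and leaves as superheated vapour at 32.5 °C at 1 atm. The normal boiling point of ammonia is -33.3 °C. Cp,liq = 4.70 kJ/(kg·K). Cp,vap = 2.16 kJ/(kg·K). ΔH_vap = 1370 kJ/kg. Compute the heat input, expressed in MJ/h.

Q = 23100 MJ/h

liquid -44.7→-33.3 °C: 53.58 kJ/kg
vaporisation at -33.3 °C: 1370 kJ/kg
vapour -33.3→32.5 °C: 142.13 kJ/kg
Δh = 53.58 + 1370 + 142.13 = 1565.7 kJ/kg
Q = ṁ·Δh = 246.1 kg/min × 1565.7 kJ/kg = 385320 kJ/min
|Q| = 6422 kW = 23119 MJ/h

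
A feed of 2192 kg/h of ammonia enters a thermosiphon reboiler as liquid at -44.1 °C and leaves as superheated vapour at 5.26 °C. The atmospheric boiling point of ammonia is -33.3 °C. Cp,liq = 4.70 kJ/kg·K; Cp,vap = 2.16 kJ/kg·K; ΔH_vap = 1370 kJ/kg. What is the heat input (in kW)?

liquid -44.1→-33.3 °C: 50.76 kJ/kg
vaporisation at -33.3 °C: 1370 kJ/kg
vapour -33.3→5.26 °C: 83.29 kJ/kg
Δh = 50.76 + 1370 + 83.29 = 1504 kJ/kg
Q = ṁ·Δh = 2192 kg/h × 1504 kJ/kg = 3.2969e+06 kJ/h
|Q| = 915.8 kW

Q = 916 kW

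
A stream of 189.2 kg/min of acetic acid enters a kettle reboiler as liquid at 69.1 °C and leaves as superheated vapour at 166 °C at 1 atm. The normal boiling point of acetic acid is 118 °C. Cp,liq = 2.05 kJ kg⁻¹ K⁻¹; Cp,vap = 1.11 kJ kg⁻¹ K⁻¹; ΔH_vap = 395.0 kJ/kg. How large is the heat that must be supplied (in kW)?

liquid 69.1→118 °C: 100.25 kJ/kg
vaporisation at 118 °C: 395 kJ/kg
vapour 118→166 °C: 53.28 kJ/kg
Δh = 100.25 + 395 + 53.28 = 548.52 kJ/kg
Q = ṁ·Δh = 189.2 kg/min × 548.52 kJ/kg = 103780 kJ/min
|Q| = 1729.7 kW

Q = 1730 kW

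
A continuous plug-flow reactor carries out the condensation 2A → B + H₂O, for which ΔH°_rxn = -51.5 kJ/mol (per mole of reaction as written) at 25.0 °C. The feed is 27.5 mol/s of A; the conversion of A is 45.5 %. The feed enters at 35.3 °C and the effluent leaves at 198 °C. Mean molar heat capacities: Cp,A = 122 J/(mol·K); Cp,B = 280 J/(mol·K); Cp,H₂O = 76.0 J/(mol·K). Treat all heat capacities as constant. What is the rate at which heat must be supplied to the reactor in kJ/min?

Q_in = 20700 kJ/min

Extent of reaction ξ = 0.455 × 27.5 / 2 = 6.2563 mol/s
Reaction term: ξ·ΔH°_rxn = 6.2563 × -51.5 = -322.2 kJ/s
Sensible, feed 35.3→25 °C: -34.556 kJ/s
Outlet flows (mol/s): A 14.987, B 6.2563, H₂O 6.2563
Sensible, products 25→198 °C: 701.64 kJ/s
Q = ΔH = 344.88 kJ/s = 344.88 kW
Heat supplied = 20693 kJ/min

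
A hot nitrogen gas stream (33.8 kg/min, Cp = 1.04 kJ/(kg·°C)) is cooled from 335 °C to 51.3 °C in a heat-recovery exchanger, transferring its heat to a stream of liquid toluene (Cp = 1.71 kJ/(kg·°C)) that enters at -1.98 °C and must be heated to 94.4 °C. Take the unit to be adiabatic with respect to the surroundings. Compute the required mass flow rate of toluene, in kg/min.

Heat released by hot stream: Q = 33.8 × 1.04 × (335 − 51.3) = 9972.6 kJ/min
Energy balance on cold side (adiabatic exchanger): Q = ṁ_c·Cp_c·(T_c,out − T_c,in)
ṁ_c = 9972.6 / [1.71 × (94.4 − -1.98)] = 60.51 kg/min

ṁ_c = 60.5 kg/min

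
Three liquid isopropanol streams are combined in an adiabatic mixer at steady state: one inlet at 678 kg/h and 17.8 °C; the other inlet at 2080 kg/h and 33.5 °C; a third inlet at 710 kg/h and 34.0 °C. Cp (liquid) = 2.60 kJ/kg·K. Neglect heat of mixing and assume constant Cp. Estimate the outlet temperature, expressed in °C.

Adiabatic, steady state ⇒ Σ ṁᵢCp,ᵢ(T_out − Tᵢ) = 0
Σ ṁᵢCp,ᵢTᵢ = 678×2.60×17.8 + 2080×2.60×33.5 + 710×2.60×34.0 = 275310
Σ ṁᵢCp,ᵢ = 678×2.60 + 2080×2.60 + 710×2.60 = 9016.8
T_out = 275310 / 9016.8 = 30.533 °C

T_out = 30.5 °C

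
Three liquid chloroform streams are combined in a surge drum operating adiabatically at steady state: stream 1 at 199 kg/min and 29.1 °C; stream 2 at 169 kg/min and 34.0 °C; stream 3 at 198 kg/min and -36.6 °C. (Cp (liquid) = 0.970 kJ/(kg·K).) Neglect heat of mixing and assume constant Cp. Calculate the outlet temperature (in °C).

No heat crosses the boundary, so H_out = H_in.
T_out = Σ ṁᵢCp,ᵢTᵢ / Σ ṁᵢCp,ᵢ
      = 4161.4 / 549.02 = 7.5797 °C

T_out = 7.58 °C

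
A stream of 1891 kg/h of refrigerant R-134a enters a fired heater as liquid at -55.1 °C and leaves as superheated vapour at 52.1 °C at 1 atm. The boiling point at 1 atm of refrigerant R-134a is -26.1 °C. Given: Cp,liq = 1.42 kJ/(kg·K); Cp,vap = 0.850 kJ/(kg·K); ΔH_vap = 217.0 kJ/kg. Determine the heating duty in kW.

liquid -55.1→-26.1 °C: 41.18 kJ/kg
vaporisation at -26.1 °C: 217 kJ/kg
vapour -26.1→52.1 °C: 66.47 kJ/kg
Δh = 41.18 + 217 + 66.47 = 324.65 kJ/kg
Q = ṁ·Δh = 1891 kg/h × 324.65 kJ/kg = 613910 kJ/h
|Q| = 170.53 kW

Q = 171 kW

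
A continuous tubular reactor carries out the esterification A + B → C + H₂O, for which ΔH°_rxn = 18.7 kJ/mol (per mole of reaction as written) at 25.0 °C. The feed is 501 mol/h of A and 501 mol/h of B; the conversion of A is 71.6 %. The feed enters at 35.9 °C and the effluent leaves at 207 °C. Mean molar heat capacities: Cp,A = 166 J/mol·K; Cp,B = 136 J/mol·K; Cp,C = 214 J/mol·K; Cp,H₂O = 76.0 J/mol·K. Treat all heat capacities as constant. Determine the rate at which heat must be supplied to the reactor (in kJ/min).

Extent of reaction ξ = 0.716 × 501 = 358.72 mol/h
Reaction term: ξ·ΔH°_rxn = 358.72 × 18.7 = 6708 kJ/h
Sensible, feed 35.9→25 °C: -1649.2 kJ/h
Outlet flows (mol/h): A 142.28, B 142.28, C 358.72, H₂O 358.72
Sensible, products 25→207 °C: 26754 kJ/h
Q = ΔH = 31812 kJ/h = 8.8368 kW
Heat supplied = 530.21 kJ/min

Q_in = 530 kJ/min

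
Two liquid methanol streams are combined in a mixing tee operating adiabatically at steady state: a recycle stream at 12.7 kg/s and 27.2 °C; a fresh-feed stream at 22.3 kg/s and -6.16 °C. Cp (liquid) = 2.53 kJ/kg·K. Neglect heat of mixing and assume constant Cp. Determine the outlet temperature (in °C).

No heat crosses the boundary, so H_out = H_in.
Σ ṁᵢCp,ᵢTᵢ = 12.7×2.53×27.2 + 22.3×2.53×-6.16 = 526.42
Σ ṁᵢCp,ᵢ = 12.7×2.53 + 22.3×2.53 = 88.55
T_out = 526.42 / 88.55 = 5.9449 °C

T_out = 5.94 °C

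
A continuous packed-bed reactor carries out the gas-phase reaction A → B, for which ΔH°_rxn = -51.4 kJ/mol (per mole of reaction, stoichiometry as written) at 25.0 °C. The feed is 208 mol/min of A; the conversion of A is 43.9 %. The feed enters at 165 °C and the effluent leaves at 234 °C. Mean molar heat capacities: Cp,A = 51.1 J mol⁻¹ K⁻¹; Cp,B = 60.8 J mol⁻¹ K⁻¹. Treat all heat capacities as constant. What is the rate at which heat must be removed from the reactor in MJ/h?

Q_out = 226 MJ/h

Extent of reaction ξ = 0.439 × 208 = 91.312 mol/min
Reaction term: ξ·ΔH°_rxn = 91.312 × -51.4 = -4693.4 kJ/min
Sensible, feed 165→25 °C: -1488 kJ/min
Outlet flows (mol/min): A 116.69, B 91.312
Sensible, products 25→234 °C: 2406.5 kJ/min
Q = ΔH = -3774.9 kJ/min = -62.916 kW
Heat removed = 226.5 MJ/h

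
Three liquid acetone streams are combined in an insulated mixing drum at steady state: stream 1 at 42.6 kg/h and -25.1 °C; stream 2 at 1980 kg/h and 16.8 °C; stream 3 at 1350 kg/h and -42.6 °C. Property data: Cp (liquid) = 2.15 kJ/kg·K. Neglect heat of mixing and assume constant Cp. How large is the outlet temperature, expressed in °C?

T_out = -7.51 °C

Adiabatic, steady state ⇒ Σ ṁᵢCp,ᵢ(T_out − Tᵢ) = 0
Σ ṁᵢCp,ᵢTᵢ = 42.6×2.15×-25.1 + 1980×2.15×16.8 + 1350×2.15×-42.6 = -54428
Σ ṁᵢCp,ᵢ = 42.6×2.15 + 1980×2.15 + 1350×2.15 = 7251.1
T_out = -54428 / 7251.1 = -7.5062 °C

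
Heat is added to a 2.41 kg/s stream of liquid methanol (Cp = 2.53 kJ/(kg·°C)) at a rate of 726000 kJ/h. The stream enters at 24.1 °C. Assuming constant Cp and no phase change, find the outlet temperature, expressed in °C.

T_out = 57.2 °C

Q = 726000 kJ/h = 201.67 kJ/s
ΔT = Q/(ṁ·Cp) = 201.67/(2.41×2.53) = 33.075 K
T_out = 24.1 + 33.075 = 57.175 °C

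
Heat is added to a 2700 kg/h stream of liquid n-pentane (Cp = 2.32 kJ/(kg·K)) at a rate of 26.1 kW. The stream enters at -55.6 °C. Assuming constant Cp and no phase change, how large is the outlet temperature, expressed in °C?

Q = 26.1 kW = 93960 kJ/h
ΔT = Q/(ṁ·Cp) = 93960/(2700×2.32) = 15 K
T_out = -55.6 + 15 = -40.6 °C

T_out = -40.6 °C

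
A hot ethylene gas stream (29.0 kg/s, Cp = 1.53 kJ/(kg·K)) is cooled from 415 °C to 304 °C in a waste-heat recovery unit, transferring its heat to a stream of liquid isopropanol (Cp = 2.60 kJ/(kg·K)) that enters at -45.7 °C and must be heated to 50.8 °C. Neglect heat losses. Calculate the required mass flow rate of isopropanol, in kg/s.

Heat released by hot stream: Q = 29.0 × 1.53 × (415 − 304) = 4925.1 kJ/s
Energy balance on cold side (adiabatic exchanger): Q = ṁ_c·Cp_c·(T_c,out − T_c,in)
ṁ_c = 4925.1 / [2.60 × (50.8 − -45.7)] = 19.63 kg/s

ṁ_c = 19.6 kg/s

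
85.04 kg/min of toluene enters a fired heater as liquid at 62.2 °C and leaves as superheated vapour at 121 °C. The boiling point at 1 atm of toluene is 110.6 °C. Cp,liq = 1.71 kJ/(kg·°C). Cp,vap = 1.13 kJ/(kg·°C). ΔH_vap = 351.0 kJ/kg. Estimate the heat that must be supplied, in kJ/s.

Q = 631 kJ/s

liquid 62.2→110.6 °C: 82.764 kJ/kg
vaporisation at 110.6 °C: 351 kJ/kg
vapour 110.6→121 °C: 11.752 kJ/kg
Δh = 82.764 + 351 + 11.752 = 445.52 kJ/kg
Q = ṁ·Δh = 85.04 kg/min × 445.52 kJ/kg = 37887 kJ/min
|Q| = 631.44 kW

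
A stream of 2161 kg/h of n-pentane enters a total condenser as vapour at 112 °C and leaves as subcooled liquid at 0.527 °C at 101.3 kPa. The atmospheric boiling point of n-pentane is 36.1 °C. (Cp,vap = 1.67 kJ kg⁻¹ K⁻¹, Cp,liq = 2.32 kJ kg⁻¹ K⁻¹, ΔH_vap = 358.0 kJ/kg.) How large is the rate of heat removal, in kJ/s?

Q_c = 341 kJ/s

vapour 112→36.1 °C: -126.75 kJ/kg
condensation at 36.1 °C: -358 kJ/kg
liquid 36.1→0.527 °C: -82.529 kJ/kg
Δh = -126.75 + -358 + -82.529 = -567.28 kJ/kg
Q = ṁ·Δh = 2161 kg/h × -567.28 kJ/kg = -1.2259e+06 kJ/h
|Q| = 340.53 kW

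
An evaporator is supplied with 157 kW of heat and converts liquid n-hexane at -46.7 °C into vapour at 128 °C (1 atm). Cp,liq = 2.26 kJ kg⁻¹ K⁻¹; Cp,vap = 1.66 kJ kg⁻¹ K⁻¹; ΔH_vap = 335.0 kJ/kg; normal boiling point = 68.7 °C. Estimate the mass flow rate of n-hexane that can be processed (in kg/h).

ṁ = 814 kg/h

Δh = 2.26×(68.7−-46.7) + 335.0 + 1.66×(128−68.7) = 694.24 kJ/kg
Q = 157 kW = 157 kJ/s = 565200 kJ/h
ṁ = Q/Δh = 565200 / 694.24 = 814.13 kg/h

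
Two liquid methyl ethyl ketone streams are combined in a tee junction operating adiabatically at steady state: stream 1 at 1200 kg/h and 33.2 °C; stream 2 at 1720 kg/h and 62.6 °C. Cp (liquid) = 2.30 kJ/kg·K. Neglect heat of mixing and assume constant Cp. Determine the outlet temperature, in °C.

T_out = 50.5 °C

Energy balance with Q = 0: Σ ṁᵢCp,ᵢ(T_out − Tᵢ) = 0
Σ ṁᵢCp,ᵢTᵢ = 1200×2.30×33.2 + 1720×2.30×62.6 = 339280
Σ ṁᵢCp,ᵢ = 1200×2.30 + 1720×2.30 = 6716
T_out = 339280 / 6716 = 50.518 °C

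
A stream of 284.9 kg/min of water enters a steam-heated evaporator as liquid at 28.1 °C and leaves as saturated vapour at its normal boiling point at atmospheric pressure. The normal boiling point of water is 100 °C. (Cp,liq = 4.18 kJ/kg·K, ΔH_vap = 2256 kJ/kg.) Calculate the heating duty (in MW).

liquid 28.1→100 °C: 300.54 kJ/kg
vaporisation at 100 °C: 2256 kJ/kg
Δh = 300.54 + 2256 = 2556.5 kJ/kg
Q = ṁ·Δh = 284.9 kg/min × 2556.5 kJ/kg = 728360 kJ/min
|Q| = 12139 kW = 12.139 MW

Q = 12.1 MW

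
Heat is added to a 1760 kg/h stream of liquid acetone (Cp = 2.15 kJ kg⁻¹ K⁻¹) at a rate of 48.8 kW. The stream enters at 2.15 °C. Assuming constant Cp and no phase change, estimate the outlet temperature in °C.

Q = 48.8 kW = 175680 kJ/h
ΔT = Q/(ṁ·Cp) = 175680/(1760×2.15) = 46.427 K
T_out = 2.15 + 46.427 = 48.577 °C

T_out = 48.6 °C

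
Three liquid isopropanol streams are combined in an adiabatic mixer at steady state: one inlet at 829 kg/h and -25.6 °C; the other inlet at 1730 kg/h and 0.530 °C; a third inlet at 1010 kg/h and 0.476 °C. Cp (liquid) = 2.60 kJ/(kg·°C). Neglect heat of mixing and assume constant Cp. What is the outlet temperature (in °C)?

Energy balance with Q = 0: Σ ṁᵢCp,ᵢ(T_out − Tᵢ) = 0
Σ ṁᵢCp,ᵢTᵢ = 829×2.60×-25.6 + 1730×2.60×0.530 + 1010×2.60×0.476 = -51544
Σ ṁᵢCp,ᵢ = 829×2.60 + 1730×2.60 + 1010×2.60 = 9279.4
T_out = -51544 / 9279.4 = -5.5547 °C

T_out = -5.55 °C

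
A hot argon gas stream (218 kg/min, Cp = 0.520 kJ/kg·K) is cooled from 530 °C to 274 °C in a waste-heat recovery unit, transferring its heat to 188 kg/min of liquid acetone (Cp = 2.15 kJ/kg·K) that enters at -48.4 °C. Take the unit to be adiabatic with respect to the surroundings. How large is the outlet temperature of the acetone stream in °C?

T_c,out = 23.4 °C

Heat released by hot stream: Q = 218 × 0.520 × (530 − 274) = 29020 kJ/min
Energy balance on cold side (adiabatic exchanger): Q = ṁ_c·Cp_c·(T_c,out − T_c,in)
T_c,out = -48.4 + 29020/(188 × 2.15) = 23.397 °C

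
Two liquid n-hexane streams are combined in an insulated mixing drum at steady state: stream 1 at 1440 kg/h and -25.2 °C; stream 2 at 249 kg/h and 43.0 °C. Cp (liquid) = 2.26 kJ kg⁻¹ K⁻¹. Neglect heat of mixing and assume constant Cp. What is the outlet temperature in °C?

T_out = -15.1 °C

No heat crosses the boundary, so H_out = H_in.
T_out = Σ ṁᵢCp,ᵢTᵢ / Σ ṁᵢCp,ᵢ
      = -57813 / 3817.1 = -15.146 °C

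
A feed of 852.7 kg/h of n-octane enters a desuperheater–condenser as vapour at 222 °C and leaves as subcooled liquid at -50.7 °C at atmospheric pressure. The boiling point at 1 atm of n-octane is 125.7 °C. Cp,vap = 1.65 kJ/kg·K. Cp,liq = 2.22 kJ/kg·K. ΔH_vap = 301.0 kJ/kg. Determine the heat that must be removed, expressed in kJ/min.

Q_c = 12100 kJ/min

vapour 222→125.7 °C: -158.89 kJ/kg
condensation at 125.7 °C: -301 kJ/kg
liquid 125.7→-50.7 °C: -391.61 kJ/kg
Δh = -158.89 + -301 + -391.61 = -851.5 kJ/kg
Q = ṁ·Δh = 852.7 kg/h × -851.5 kJ/kg = -726080 kJ/h
|Q| = 201.69 kW = 12101 kJ/min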